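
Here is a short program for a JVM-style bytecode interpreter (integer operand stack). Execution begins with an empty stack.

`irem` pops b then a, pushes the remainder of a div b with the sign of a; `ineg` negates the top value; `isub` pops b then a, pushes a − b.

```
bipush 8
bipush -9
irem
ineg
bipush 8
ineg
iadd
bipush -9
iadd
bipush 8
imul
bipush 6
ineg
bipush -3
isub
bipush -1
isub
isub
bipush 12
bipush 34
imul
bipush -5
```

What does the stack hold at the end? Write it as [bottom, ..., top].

[-198, 408, -5]

bipush 8  : [8]
bipush -9 : [8, -9]
irem      : [8]
ineg      : [-8]
bipush 8  : [-8, 8]
ineg      : [-8, -8]
iadd      : [-16]
bipush -9 : [-16, -9]
iadd      : [-25]
bipush 8  : [-25, 8]
imul      : [-200]
bipush 6  : [-200, 6]
ineg      : [-200, -6]
bipush -3 : [-200, -6, -3]
isub      : [-200, -3]
bipush -1 : [-200, -3, -1]
isub      : [-200, -2]
isub      : [-198]
bipush 12 : [-198, 12]
bipush 34 : [-198, 12, 34]
imul      : [-198, 408]
bipush -5 : [-198, 408, -5]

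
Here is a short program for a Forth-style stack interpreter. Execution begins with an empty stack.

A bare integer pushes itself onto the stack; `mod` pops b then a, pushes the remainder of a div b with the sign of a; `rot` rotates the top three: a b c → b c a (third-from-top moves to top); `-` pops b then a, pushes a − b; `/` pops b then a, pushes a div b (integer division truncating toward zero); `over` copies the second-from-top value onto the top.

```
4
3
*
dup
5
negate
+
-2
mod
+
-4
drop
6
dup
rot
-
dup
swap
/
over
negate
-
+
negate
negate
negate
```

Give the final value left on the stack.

4      -> [4]
3      -> [4, 3]
*      -> [12]
dup    -> [12, 12]
5      -> [12, 12, 5]
negate -> [12, 12, -5]
+      -> [12, 7]
-2     -> [12, 7, -2]
mod    -> [12, 1]
+      -> [13]
-4     -> [13, -4]
drop   -> [13]
6      -> [13, 6]
dup    -> [13, 6, 6]
rot    -> [6, 6, 13]
-      -> [6, -7]
dup    -> [6, -7, -7]
swap   -> [6, -7, -7]
/      -> [6, 1]
over   -> [6, 1, 6]
negate -> [6, 1, -6]
-      -> [6, 7]
+      -> [13]
negate -> [-13]
negate -> [13]
negate -> [-13]

-13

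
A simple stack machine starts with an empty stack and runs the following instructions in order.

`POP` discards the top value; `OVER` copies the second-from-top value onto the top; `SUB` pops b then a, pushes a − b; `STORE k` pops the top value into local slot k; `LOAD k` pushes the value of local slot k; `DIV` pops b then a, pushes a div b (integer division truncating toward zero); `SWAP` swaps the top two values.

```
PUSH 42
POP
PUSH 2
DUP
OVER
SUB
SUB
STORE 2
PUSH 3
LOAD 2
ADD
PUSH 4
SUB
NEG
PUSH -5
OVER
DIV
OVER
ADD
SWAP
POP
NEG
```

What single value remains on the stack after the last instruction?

PUSH 42 -> 42
POP     -> (empty)
PUSH 2  -> 2
DUP     -> 2 2
OVER    -> 2 2 2
SUB     -> 2 0
SUB     -> 2
STORE 2 -> (empty)
PUSH 3  -> 3
LOAD 2  -> 3 2
ADD     -> 5
PUSH 4  -> 5 4
SUB     -> 1
NEG     -> -1
PUSH -5 -> -1 -5
OVER    -> -1 -5 -1
DIV     -> -1 5
OVER    -> -1 5 -1
ADD     -> -1 4
SWAP    -> 4 -1
POP     -> 4
NEG     -> -4

-4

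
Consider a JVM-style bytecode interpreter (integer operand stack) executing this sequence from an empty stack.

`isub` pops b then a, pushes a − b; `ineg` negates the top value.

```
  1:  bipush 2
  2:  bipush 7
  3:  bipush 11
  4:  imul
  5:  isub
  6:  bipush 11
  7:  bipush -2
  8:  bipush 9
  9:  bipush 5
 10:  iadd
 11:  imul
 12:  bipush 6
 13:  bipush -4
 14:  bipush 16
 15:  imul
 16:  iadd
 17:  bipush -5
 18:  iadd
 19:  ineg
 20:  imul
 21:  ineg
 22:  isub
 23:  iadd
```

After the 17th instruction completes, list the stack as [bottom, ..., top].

[-75, 11, -28, -58, -5]

bipush 2  → [2]
bipush 7  → [2, 7]
bipush 11 → [2, 7, 11]
imul      → [2, 77]
isub      → [-75]
bipush 11 → [-75, 11]
bipush -2 → [-75, 11, -2]
bipush 9  → [-75, 11, -2, 9]
bipush 5  → [-75, 11, -2, 9, 5]
iadd      → [-75, 11, -2, 14]
imul      → [-75, 11, -28]
bipush 6  → [-75, 11, -28, 6]
bipush -4 → [-75, 11, -28, 6, -4]
bipush 16 → [-75, 11, -28, 6, -4, 16]
imul      → [-75, 11, -28, 6, -64]
iadd      → [-75, 11, -28, -58]
bipush -5 → [-75, 11, -28, -58, -5]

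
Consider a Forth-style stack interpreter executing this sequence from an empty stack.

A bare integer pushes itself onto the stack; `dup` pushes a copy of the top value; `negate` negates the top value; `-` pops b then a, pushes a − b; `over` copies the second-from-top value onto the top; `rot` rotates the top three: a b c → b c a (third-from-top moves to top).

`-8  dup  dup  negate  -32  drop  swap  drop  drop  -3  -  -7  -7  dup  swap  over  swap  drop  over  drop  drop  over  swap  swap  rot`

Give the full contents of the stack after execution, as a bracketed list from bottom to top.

[-5, -7, -7, -7]

-8     → [-8]
dup    → [-8, -8]
dup    → [-8, -8, -8]
negate → [-8, -8, 8]
-32    → [-8, -8, 8, -32]
drop   → [-8, -8, 8]
swap   → [-8, 8, -8]
drop   → [-8, 8]
drop   → [-8]
-3     → [-8, -3]
-      → [-5]
-7     → [-5, -7]
-7     → [-5, -7, -7]
dup    → [-5, -7, -7, -7]
swap   → [-5, -7, -7, -7]
over   → [-5, -7, -7, -7, -7]
swap   → [-5, -7, -7, -7, -7]
drop   → [-5, -7, -7, -7]
over   → [-5, -7, -7, -7, -7]
drop   → [-5, -7, -7, -7]
drop   → [-5, -7, -7]
over   → [-5, -7, -7, -7]
swap   → [-5, -7, -7, -7]
swap   → [-5, -7, -7, -7]
rot    → [-5, -7, -7, -7]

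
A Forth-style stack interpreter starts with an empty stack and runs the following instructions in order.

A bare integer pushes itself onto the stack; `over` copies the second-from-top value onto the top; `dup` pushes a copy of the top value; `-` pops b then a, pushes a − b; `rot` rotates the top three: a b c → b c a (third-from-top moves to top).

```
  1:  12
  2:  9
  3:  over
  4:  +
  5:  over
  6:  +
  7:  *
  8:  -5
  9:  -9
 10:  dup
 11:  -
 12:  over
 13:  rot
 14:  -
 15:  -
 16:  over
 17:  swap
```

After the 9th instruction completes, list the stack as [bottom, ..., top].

12   → 12
9    → 12 9
over → 12 9 12
+    → 12 21
over → 12 21 12
+    → 12 33
*    → 396
-5   → 396 -5
-9   → 396 -5 -9

[396, -5, -9]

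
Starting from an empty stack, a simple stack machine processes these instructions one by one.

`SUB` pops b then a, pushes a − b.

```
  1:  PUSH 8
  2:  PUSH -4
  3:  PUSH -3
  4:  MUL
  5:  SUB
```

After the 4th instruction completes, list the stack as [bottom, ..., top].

PUSH 8  : 8
PUSH -4 : 8 -4
PUSH -3 : 8 -4 -3
MUL     : 8 12

[8, 12]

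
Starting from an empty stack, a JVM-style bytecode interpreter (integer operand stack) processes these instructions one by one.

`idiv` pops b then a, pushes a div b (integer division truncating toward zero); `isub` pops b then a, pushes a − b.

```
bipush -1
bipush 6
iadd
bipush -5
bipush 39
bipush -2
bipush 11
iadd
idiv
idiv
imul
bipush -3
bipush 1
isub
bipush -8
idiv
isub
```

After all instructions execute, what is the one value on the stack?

-5

bipush -1 : -1
bipush 6  : -1 6
iadd      : 5
bipush -5 : 5 -5
bipush 39 : 5 -5 39
bipush -2 : 5 -5 39 -2
bipush 11 : 5 -5 39 -2 11
iadd      : 5 -5 39 9
idiv      : 5 -5 4
idiv      : 5 -1
imul      : -5
bipush -3 : -5 -3
bipush 1  : -5 -3 1
isub      : -5 -4
bipush -8 : -5 -4 -8
idiv      : -5 0
isub      : -5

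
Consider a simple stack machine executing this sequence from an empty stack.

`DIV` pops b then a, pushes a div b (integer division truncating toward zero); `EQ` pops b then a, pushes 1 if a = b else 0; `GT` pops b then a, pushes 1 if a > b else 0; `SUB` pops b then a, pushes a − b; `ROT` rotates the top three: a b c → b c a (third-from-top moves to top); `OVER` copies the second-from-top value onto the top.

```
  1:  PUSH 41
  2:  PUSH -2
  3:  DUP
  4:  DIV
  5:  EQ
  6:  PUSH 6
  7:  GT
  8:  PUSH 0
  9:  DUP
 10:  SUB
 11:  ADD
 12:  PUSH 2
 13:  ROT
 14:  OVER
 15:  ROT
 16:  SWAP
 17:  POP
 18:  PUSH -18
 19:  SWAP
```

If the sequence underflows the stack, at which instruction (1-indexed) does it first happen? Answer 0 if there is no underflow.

PUSH 41 → [41]
PUSH -2 → [41, -2]
DUP     → [41, -2, -2]
DIV     → [41, 1]
EQ      → [0]
PUSH 6  → [0, 6]
GT      → [0]
PUSH 0  → [0, 0]
DUP     → [0, 0, 0]
SUB     → [0, 0]
ADD     → [0]
PUSH 2  → [0, 2]
ROT  — needs 3 operands, stack has 2 → underflow

13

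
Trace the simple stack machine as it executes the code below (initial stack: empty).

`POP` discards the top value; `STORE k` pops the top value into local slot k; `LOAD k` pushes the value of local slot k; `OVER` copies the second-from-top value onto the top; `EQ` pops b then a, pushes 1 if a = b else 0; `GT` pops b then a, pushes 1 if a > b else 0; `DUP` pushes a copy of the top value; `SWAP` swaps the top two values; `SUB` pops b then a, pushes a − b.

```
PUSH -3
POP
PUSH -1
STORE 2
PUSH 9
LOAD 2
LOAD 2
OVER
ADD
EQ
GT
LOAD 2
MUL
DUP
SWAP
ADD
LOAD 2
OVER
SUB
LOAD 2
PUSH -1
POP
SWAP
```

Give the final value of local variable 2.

PUSH -3  -3
POP      (empty)
PUSH -1  -1
STORE 2  (empty)
PUSH 9   9
LOAD 2   9 -1
LOAD 2   9 -1 -1
OVER     9 -1 -1 -1
ADD      9 -1 -2
EQ       9 0
GT       1
LOAD 2   1 -1
MUL      -1
DUP      -1 -1
SWAP     -1 -1
ADD      -2
LOAD 2   -2 -1
OVER     -2 -1 -2
SUB      -2 1
LOAD 2   -2 1 -1
PUSH -1  -2 1 -1 -1
POP      -2 1 -1
SWAP     -2 -1 1

-1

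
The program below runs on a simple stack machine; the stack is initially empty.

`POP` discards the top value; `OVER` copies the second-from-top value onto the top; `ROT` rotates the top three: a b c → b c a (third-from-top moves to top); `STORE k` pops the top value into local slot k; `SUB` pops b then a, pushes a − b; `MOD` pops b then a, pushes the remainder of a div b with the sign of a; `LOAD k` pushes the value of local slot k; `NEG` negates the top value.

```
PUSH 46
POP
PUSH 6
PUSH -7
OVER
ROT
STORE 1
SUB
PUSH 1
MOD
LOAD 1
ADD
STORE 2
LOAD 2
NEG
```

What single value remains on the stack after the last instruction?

-6

PUSH 46 -> 46
POP     -> (empty)
PUSH 6  -> 6
PUSH -7 -> 6 -7
OVER    -> 6 -7 6
ROT     -> -7 6 6
STORE 1 -> -7 6
SUB     -> -13
PUSH 1  -> -13 1
MOD     -> 0
LOAD 1  -> 0 6
ADD     -> 6
STORE 2 -> (empty)
LOAD 2  -> 6
NEG     -> -6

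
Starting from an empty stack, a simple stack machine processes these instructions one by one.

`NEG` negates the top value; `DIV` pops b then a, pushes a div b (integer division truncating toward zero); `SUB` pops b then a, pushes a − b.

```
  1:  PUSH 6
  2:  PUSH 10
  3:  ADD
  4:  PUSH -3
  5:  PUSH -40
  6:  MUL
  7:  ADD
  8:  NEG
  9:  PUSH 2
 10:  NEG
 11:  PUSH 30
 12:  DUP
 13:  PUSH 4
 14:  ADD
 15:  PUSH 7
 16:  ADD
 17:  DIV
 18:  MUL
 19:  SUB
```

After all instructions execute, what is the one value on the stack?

-136

PUSH 6   -> [6]
PUSH 10  -> [6, 10]
ADD      -> [16]
PUSH -3  -> [16, -3]
PUSH -40 -> [16, -3, -40]
MUL      -> [16, 120]
ADD      -> [136]
NEG      -> [-136]
PUSH 2   -> [-136, 2]
NEG      -> [-136, -2]
PUSH 30  -> [-136, -2, 30]
DUP      -> [-136, -2, 30, 30]
PUSH 4   -> [-136, -2, 30, 30, 4]
ADD      -> [-136, -2, 30, 34]
PUSH 7   -> [-136, -2, 30, 34, 7]
ADD      -> [-136, -2, 30, 41]
DIV      -> [-136, -2, 0]
MUL      -> [-136, 0]
SUB      -> [-136]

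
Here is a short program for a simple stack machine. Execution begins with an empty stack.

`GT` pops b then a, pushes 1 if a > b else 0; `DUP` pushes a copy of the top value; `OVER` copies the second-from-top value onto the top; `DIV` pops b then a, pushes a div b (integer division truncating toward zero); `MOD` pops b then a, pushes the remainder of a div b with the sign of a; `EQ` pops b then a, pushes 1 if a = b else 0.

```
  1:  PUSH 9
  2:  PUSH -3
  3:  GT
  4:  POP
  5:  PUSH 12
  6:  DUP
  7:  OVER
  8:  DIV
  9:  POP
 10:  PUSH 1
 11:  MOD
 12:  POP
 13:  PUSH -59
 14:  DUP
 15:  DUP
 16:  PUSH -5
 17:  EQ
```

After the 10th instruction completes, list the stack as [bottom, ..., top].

[12, 1]

PUSH 9  : [9]
PUSH -3 : [9, -3]
GT      : [1]
POP     : []
PUSH 12 : [12]
DUP     : [12, 12]
OVER    : [12, 12, 12]
DIV     : [12, 1]
POP     : [12]
PUSH 1  : [12, 1]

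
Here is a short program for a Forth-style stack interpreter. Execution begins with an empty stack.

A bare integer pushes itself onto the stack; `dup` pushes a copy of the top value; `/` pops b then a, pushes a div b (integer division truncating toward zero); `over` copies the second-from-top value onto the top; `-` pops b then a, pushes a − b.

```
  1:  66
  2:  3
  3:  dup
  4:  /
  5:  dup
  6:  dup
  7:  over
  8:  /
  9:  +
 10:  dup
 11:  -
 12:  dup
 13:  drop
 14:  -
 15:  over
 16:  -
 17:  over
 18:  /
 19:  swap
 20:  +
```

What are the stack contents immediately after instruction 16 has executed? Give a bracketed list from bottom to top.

[66, -65]

66   : 66
3    : 66 3
dup  : 66 3 3
/    : 66 1
dup  : 66 1 1
dup  : 66 1 1 1
over : 66 1 1 1 1
/    : 66 1 1 1
+    : 66 1 2
dup  : 66 1 2 2
-    : 66 1 0
dup  : 66 1 0 0
drop : 66 1 0
-    : 66 1
over : 66 1 66
-    : 66 -65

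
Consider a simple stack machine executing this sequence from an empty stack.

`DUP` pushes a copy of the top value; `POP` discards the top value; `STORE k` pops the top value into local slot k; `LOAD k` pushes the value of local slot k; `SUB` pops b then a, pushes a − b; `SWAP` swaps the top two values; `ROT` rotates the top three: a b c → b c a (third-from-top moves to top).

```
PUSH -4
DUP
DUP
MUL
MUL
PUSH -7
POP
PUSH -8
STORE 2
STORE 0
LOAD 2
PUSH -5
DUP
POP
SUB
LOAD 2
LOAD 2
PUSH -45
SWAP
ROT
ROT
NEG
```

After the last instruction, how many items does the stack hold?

PUSH -4  : [-4]
DUP      : [-4, -4]
DUP      : [-4, -4, -4]
MUL      : [-4, 16]
MUL      : [-64]
PUSH -7  : [-64, -7]
POP      : [-64]
PUSH -8  : [-64, -8]
STORE 2  : [-64]
STORE 0  : []
LOAD 2   : [-8]
PUSH -5  : [-8, -5]
DUP      : [-8, -5, -5]
POP      : [-8, -5]
SUB      : [-3]
LOAD 2   : [-3, -8]
LOAD 2   : [-3, -8, -8]
PUSH -45 : [-3, -8, -8, -45]
SWAP     : [-3, -8, -45, -8]
ROT      : [-3, -45, -8, -8]
ROT      : [-3, -8, -8, -45]
NEG      : [-3, -8, -8, 45]

4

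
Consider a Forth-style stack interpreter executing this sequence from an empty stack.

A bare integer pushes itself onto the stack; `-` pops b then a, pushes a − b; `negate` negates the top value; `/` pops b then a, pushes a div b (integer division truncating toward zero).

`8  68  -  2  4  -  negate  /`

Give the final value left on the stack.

8      → 8
68     → 8 68
-      → -60
2      → -60 2
4      → -60 2 4
-      → -60 -2
negate → -60 2
/      → -30

-30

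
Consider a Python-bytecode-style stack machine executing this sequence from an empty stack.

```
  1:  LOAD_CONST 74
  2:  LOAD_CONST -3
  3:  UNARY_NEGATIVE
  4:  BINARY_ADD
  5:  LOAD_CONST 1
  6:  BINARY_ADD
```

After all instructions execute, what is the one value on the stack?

LOAD_CONST 74  → 74
LOAD_CONST -3  → 74 -3
UNARY_NEGATIVE → 74 3
BINARY_ADD     → 77
LOAD_CONST 1   → 77 1
BINARY_ADD     → 78

78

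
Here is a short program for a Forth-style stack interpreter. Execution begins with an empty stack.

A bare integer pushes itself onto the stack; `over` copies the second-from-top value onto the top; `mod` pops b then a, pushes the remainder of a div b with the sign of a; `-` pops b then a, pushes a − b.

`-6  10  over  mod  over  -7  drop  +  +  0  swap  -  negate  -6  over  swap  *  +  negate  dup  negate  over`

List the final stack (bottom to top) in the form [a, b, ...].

-6     → -6
10     → -6 10
over   → -6 10 -6
mod    → -6 4
over   → -6 4 -6
-7     → -6 4 -6 -7
drop   → -6 4 -6
+      → -6 -2
+      → -8
0      → -8 0
swap   → 0 -8
-      → 8
negate → -8
-6     → -8 -6
over   → -8 -6 -8
swap   → -8 -8 -6
*      → -8 48
+      → 40
negate → -40
dup    → -40 -40
negate → -40 40
over   → -40 40 -40

[-40, 40, -40]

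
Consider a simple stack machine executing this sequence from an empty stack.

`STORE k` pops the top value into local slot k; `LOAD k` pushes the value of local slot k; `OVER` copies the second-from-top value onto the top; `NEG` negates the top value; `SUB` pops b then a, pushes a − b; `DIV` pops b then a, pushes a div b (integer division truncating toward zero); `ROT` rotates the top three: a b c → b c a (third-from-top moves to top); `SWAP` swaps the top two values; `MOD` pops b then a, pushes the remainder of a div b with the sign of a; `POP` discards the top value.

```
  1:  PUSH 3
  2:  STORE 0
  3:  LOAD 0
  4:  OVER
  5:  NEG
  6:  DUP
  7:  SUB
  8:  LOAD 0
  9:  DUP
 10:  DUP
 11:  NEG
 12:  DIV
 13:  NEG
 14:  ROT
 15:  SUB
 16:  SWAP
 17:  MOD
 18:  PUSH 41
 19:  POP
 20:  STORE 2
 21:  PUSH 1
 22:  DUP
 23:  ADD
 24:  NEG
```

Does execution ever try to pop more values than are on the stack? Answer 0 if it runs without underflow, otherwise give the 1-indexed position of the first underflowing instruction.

4

PUSH 3   [3]
STORE 0  []
LOAD 0   [3]
OVER  — needs 2 operands, stack has 1 → underflow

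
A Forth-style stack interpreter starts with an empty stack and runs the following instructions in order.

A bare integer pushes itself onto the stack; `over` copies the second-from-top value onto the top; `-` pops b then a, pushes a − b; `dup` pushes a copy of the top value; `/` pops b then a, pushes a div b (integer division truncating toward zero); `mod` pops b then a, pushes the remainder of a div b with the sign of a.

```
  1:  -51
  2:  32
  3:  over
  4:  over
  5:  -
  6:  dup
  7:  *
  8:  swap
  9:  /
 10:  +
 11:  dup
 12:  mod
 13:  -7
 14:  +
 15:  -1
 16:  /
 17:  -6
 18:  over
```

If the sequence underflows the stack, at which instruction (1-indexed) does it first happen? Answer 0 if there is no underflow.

0

-51  → [-51]
32   → [-51, 32]
over → [-51, 32, -51]
over → [-51, 32, -51, 32]
-    → [-51, 32, -83]
dup  → [-51, 32, -83, -83]
*    → [-51, 32, 6889]
swap → [-51, 6889, 32]
/    → [-51, 215]
+    → [164]
dup  → [164, 164]
mod  → [0]
-7   → [0, -7]
+    → [-7]
-1   → [-7, -1]
/    → [7]
-6   → [7, -6]
over → [7, -6, 7]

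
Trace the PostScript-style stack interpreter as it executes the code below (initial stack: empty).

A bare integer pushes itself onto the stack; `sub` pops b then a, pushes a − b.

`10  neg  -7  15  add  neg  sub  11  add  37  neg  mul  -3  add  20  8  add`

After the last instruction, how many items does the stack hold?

10  -> 10
neg -> -10
-7  -> -10 -7
15  -> -10 -7 15
add -> -10 8
neg -> -10 -8
sub -> -2
11  -> -2 11
add -> 9
37  -> 9 37
neg -> 9 -37
mul -> -333
-3  -> -333 -3
add -> -336
20  -> -336 20
8   -> -336 20 8
add -> -336 28

2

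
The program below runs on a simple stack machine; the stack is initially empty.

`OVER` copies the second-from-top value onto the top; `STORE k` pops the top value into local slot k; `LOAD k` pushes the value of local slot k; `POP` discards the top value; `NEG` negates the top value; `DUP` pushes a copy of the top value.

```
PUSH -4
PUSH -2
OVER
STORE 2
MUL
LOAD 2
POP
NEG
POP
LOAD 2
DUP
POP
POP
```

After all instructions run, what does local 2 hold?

PUSH -4 : [-4]
PUSH -2 : [-4, -2]
OVER    : [-4, -2, -4]
STORE 2 : [-4, -2]
MUL     : [8]
LOAD 2  : [8, -4]
POP     : [8]
NEG     : [-8]
POP     : []
LOAD 2  : [-4]
DUP     : [-4, -4]
POP     : [-4]
POP     : []

-4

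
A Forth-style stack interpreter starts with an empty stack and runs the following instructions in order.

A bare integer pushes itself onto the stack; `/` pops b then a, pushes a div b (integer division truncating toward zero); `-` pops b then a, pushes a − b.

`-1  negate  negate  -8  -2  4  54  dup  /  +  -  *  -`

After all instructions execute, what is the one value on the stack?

-57

-1     → -1
negate → 1
negate → -1
-8     → -1 -8
-2     → -1 -8 -2
4      → -1 -8 -2 4
54     → -1 -8 -2 4 54
dup    → -1 -8 -2 4 54 54
/      → -1 -8 -2 4 1
+      → -1 -8 -2 5
-      → -1 -8 -7
*      → -1 56
-      → -57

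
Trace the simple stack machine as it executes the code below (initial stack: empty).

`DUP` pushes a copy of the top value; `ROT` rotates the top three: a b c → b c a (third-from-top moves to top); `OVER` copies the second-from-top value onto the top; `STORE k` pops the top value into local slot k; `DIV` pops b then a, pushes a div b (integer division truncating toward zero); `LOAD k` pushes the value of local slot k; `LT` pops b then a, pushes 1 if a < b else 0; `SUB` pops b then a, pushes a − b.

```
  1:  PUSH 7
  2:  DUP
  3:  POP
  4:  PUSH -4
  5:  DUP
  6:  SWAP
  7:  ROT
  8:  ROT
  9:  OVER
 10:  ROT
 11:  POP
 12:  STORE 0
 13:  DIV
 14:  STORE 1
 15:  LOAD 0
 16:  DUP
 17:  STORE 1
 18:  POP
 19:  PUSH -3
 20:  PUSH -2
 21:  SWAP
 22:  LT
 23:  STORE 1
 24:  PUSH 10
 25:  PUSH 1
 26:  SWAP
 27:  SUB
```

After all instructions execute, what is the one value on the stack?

PUSH 7  : [7]
DUP     : [7, 7]
POP     : [7]
PUSH -4 : [7, -4]
DUP     : [7, -4, -4]
SWAP    : [7, -4, -4]
ROT     : [-4, -4, 7]
ROT     : [-4, 7, -4]
OVER    : [-4, 7, -4, 7]
ROT     : [-4, -4, 7, 7]
POP     : [-4, -4, 7]
STORE 0 : [-4, -4]
DIV     : [1]
STORE 1 : []
LOAD 0  : [7]
DUP     : [7, 7]
STORE 1 : [7]
POP     : []
PUSH -3 : [-3]
PUSH -2 : [-3, -2]
SWAP    : [-2, -3]
LT      : [0]
STORE 1 : []
PUSH 10 : [10]
PUSH 1  : [10, 1]
SWAP    : [1, 10]
SUB     : [-9]

-9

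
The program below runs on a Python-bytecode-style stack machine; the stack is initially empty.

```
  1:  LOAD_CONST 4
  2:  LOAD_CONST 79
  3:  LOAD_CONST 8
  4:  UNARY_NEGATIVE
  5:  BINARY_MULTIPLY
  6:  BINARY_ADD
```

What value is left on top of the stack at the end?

-628

LOAD_CONST 4     4
LOAD_CONST 79    4 79
LOAD_CONST 8     4 79 8
UNARY_NEGATIVE   4 79 -8
BINARY_MULTIPLY  4 -632
BINARY_ADD       -628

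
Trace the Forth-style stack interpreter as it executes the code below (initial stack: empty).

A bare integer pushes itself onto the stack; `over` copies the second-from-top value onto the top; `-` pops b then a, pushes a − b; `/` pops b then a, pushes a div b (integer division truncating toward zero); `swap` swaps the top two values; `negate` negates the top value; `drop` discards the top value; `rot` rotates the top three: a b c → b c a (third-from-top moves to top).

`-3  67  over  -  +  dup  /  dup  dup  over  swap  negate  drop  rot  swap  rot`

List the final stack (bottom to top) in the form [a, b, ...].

-3     -> -3
67     -> -3 67
over   -> -3 67 -3
-      -> -3 70
+      -> 67
dup    -> 67 67
/      -> 1
dup    -> 1 1
dup    -> 1 1 1
over   -> 1 1 1 1
swap   -> 1 1 1 1
negate -> 1 1 1 -1
drop   -> 1 1 1
rot    -> 1 1 1
swap   -> 1 1 1
rot    -> 1 1 1

[1, 1, 1]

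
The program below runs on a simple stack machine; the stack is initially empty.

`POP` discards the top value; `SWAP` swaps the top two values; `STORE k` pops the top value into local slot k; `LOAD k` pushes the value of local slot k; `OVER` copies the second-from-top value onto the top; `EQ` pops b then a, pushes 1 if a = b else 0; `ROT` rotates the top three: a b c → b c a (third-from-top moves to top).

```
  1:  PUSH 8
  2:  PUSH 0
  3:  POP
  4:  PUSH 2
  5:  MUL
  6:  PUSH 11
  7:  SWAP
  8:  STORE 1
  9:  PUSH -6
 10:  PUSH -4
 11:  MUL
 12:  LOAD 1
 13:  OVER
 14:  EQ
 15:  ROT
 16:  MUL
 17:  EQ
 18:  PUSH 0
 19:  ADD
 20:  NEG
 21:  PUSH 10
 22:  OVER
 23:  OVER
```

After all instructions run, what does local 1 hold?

16

PUSH 8  → [8]
PUSH 0  → [8, 0]
POP     → [8]
PUSH 2  → [8, 2]
MUL     → [16]
PUSH 11 → [16, 11]
SWAP    → [11, 16]
STORE 1 → [11]
PUSH -6 → [11, -6]
PUSH -4 → [11, -6, -4]
MUL     → [11, 24]
LOAD 1  → [11, 24, 16]
OVER    → [11, 24, 16, 24]
EQ      → [11, 24, 0]
ROT     → [24, 0, 11]
MUL     → [24, 0]
EQ      → [0]
PUSH 0  → [0, 0]
ADD     → [0]
NEG     → [0]
PUSH 10 → [0, 10]
OVER    → [0, 10, 0]
OVER    → [0, 10, 0, 10]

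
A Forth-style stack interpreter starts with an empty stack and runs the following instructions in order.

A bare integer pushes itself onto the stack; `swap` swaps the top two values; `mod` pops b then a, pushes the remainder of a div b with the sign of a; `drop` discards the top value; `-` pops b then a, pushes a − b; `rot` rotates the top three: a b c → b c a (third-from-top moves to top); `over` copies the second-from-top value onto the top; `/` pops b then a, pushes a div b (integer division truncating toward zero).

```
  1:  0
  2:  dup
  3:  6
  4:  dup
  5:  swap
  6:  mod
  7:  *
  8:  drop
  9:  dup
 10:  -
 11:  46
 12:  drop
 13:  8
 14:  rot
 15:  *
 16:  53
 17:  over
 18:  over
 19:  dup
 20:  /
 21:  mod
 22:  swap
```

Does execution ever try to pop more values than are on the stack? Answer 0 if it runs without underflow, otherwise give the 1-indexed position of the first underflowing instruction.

14

0    → [0]
dup  → [0, 0]
6    → [0, 0, 6]
dup  → [0, 0, 6, 6]
swap → [0, 0, 6, 6]
mod  → [0, 0, 0]
*    → [0, 0]
drop → [0]
dup  → [0, 0]
-    → [0]
46   → [0, 46]
drop → [0]
8    → [0, 8]
rot  — needs 3 operands, stack has 2 → underflow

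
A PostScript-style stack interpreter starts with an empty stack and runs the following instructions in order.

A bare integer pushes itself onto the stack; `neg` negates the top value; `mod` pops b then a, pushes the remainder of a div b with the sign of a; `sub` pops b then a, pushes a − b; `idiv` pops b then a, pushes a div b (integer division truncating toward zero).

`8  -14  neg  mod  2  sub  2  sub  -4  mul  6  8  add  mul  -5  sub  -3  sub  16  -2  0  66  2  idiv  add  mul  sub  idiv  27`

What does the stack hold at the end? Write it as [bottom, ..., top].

[-2, 27]

8     8
-14   8 -14
neg   8 14
mod   8
2     8 2
sub   6
2     6 2
sub   4
-4    4 -4
mul   -16
6     -16 6
8     -16 6 8
add   -16 14
mul   -224
-5    -224 -5
sub   -219
-3    -219 -3
sub   -216
16    -216 16
-2    -216 16 -2
0     -216 16 -2 0
66    -216 16 -2 0 66
2     -216 16 -2 0 66 2
idiv  -216 16 -2 0 33
add   -216 16 -2 33
mul   -216 16 -66
sub   -216 82
idiv  -2
27    -2 27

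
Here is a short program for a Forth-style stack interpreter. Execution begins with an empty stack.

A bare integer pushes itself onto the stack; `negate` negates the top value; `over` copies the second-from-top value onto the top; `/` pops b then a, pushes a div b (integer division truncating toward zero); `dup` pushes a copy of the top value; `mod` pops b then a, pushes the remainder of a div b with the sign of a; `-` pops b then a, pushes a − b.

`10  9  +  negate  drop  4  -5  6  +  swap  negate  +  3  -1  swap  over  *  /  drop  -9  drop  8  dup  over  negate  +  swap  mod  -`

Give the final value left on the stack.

-3

10     → [10]
9      → [10, 9]
+      → [19]
negate → [-19]
drop   → []
4      → [4]
-5     → [4, -5]
6      → [4, -5, 6]
+      → [4, 1]
swap   → [1, 4]
negate → [1, -4]
+      → [-3]
3      → [-3, 3]
-1     → [-3, 3, -1]
swap   → [-3, -1, 3]
over   → [-3, -1, 3, -1]
*      → [-3, -1, -3]
/      → [-3, 0]
drop   → [-3]
-9     → [-3, -9]
drop   → [-3]
8      → [-3, 8]
dup    → [-3, 8, 8]
over   → [-3, 8, 8, 8]
negate → [-3, 8, 8, -8]
+      → [-3, 8, 0]
swap   → [-3, 0, 8]
mod    → [-3, 0]
-      → [-3]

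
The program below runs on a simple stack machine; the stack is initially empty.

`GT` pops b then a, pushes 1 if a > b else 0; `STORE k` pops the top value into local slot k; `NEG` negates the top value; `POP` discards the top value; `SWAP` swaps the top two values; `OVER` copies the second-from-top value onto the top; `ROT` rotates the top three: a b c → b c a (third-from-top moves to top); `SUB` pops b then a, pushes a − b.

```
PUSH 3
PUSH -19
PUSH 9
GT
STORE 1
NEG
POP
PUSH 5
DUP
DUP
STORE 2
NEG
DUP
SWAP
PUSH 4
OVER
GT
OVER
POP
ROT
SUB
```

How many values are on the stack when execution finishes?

PUSH 3    3
PUSH -19  3 -19
PUSH 9    3 -19 9
GT        3 0
STORE 1   3
NEG       -3
POP       (empty)
PUSH 5    5
DUP       5 5
DUP       5 5 5
STORE 2   5 5
NEG       5 -5
DUP       5 -5 -5
SWAP      5 -5 -5
PUSH 4    5 -5 -5 4
OVER      5 -5 -5 4 -5
GT        5 -5 -5 1
OVER      5 -5 -5 1 -5
POP       5 -5 -5 1
ROT       5 -5 1 -5
SUB       5 -5 6

3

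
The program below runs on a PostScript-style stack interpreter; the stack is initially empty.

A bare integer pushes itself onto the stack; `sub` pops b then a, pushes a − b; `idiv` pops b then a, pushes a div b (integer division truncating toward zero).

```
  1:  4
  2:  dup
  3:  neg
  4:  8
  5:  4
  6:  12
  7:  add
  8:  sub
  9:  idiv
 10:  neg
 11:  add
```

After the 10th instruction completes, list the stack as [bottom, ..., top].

[4, 0]

4    → 4
dup  → 4 4
neg  → 4 -4
8    → 4 -4 8
4    → 4 -4 8 4
12   → 4 -4 8 4 12
add  → 4 -4 8 16
sub  → 4 -4 -8
idiv → 4 0
neg  → 4 0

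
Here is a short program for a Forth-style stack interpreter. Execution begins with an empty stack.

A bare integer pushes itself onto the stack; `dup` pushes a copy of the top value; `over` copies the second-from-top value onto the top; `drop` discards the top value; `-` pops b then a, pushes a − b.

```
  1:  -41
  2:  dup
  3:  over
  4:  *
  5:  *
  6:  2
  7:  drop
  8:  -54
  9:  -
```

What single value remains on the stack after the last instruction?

-41  -> [-41]
dup  -> [-41, -41]
over -> [-41, -41, -41]
*    -> [-41, 1681]
*    -> [-68921]
2    -> [-68921, 2]
drop -> [-68921]
-54  -> [-68921, -54]
-    -> [-68867]

-68867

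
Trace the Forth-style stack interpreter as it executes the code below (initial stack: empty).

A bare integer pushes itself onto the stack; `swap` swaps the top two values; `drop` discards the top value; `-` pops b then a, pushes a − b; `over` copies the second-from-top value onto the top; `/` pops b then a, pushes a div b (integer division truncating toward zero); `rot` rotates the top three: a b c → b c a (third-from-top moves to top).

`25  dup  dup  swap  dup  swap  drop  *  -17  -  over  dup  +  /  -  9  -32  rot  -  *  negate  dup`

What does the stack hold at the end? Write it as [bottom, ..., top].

25      [25]
dup     [25, 25]
dup     [25, 25, 25]
swap    [25, 25, 25]
dup     [25, 25, 25, 25]
swap    [25, 25, 25, 25]
drop    [25, 25, 25]
*       [25, 625]
-17     [25, 625, -17]
-       [25, 642]
over    [25, 642, 25]
dup     [25, 642, 25, 25]
+       [25, 642, 50]
/       [25, 12]
-       [13]
9       [13, 9]
-32     [13, 9, -32]
rot     [9, -32, 13]
-       [9, -45]
*       [-405]
negate  [405]
dup     [405, 405]

[405, 405]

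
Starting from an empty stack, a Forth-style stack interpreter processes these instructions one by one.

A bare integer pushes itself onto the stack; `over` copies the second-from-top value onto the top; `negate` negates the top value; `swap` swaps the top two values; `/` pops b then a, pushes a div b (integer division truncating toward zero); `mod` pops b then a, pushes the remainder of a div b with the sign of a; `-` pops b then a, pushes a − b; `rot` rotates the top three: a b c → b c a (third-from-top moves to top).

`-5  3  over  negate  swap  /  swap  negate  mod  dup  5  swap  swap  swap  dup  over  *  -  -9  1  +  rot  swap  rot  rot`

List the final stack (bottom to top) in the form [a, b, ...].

[1, -8, 0, 5]

-5      [-5]
3       [-5, 3]
over    [-5, 3, -5]
negate  [-5, 3, 5]
swap    [-5, 5, 3]
/       [-5, 1]
swap    [1, -5]
negate  [1, 5]
mod     [1]
dup     [1, 1]
5       [1, 1, 5]
swap    [1, 5, 1]
swap    [1, 1, 5]
swap    [1, 5, 1]
dup     [1, 5, 1, 1]
over    [1, 5, 1, 1, 1]
*       [1, 5, 1, 1]
-       [1, 5, 0]
-9      [1, 5, 0, -9]
1       [1, 5, 0, -9, 1]
+       [1, 5, 0, -8]
rot     [1, 0, -8, 5]
swap    [1, 0, 5, -8]
rot     [1, 5, -8, 0]
rot     [1, -8, 0, 5]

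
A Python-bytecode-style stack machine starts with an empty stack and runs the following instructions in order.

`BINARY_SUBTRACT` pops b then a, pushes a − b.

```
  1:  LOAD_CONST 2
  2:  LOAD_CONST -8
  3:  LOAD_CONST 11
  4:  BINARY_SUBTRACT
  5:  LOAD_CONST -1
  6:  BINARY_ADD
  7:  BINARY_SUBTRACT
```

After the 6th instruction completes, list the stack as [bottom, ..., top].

LOAD_CONST 2     2
LOAD_CONST -8    2 -8
LOAD_CONST 11    2 -8 11
BINARY_SUBTRACT  2 -19
LOAD_CONST -1    2 -19 -1
BINARY_ADD       2 -20

[2, -20]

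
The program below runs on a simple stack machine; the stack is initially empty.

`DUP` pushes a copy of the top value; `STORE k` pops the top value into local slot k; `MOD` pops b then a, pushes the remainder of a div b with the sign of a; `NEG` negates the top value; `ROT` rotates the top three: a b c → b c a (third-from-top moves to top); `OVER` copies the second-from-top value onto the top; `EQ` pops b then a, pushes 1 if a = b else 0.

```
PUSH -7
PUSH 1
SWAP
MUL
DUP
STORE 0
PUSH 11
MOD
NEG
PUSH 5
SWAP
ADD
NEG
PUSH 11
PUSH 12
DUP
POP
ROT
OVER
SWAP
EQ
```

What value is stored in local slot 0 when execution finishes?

PUSH -7 : -7
PUSH 1  : -7 1
SWAP    : 1 -7
MUL     : -7
DUP     : -7 -7
STORE 0 : -7
PUSH 11 : -7 11
MOD     : -7
NEG     : 7
PUSH 5  : 7 5
SWAP    : 5 7
ADD     : 12
NEG     : -12
PUSH 11 : -12 11
PUSH 12 : -12 11 12
DUP     : -12 11 12 12
POP     : -12 11 12
ROT     : 11 12 -12
OVER    : 11 12 -12 12
SWAP    : 11 12 12 -12
EQ      : 11 12 0

-7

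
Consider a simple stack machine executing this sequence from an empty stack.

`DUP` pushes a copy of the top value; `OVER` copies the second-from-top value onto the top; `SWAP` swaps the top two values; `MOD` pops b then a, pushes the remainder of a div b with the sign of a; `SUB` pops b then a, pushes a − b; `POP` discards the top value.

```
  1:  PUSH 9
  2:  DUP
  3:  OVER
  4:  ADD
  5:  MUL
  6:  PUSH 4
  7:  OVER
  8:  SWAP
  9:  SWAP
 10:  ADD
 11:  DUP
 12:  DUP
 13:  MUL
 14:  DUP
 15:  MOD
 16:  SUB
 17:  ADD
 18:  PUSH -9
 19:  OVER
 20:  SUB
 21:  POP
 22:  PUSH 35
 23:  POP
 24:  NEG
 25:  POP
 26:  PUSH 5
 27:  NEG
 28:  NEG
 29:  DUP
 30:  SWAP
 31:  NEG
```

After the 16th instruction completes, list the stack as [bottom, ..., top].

PUSH 9  9
DUP     9 9
OVER    9 9 9
ADD     9 18
MUL     162
PUSH 4  162 4
OVER    162 4 162
SWAP    162 162 4
SWAP    162 4 162
ADD     162 166
DUP     162 166 166
DUP     162 166 166 166
MUL     162 166 27556
DUP     162 166 27556 27556
MOD     162 166 0
SUB     162 166

[162, 166]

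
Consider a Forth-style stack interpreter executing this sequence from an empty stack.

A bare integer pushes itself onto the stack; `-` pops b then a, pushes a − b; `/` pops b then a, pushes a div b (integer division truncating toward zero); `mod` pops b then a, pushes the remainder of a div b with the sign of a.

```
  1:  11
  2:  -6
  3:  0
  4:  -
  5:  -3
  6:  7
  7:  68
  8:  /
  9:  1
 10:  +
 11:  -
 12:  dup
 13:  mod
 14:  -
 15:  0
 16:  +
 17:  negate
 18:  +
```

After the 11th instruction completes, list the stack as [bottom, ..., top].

[11, -6, -4]

11  [11]
-6  [11, -6]
0   [11, -6, 0]
-   [11, -6]
-3  [11, -6, -3]
7   [11, -6, -3, 7]
68  [11, -6, -3, 7, 68]
/   [11, -6, -3, 0]
1   [11, -6, -3, 0, 1]
+   [11, -6, -3, 1]
-   [11, -6, -4]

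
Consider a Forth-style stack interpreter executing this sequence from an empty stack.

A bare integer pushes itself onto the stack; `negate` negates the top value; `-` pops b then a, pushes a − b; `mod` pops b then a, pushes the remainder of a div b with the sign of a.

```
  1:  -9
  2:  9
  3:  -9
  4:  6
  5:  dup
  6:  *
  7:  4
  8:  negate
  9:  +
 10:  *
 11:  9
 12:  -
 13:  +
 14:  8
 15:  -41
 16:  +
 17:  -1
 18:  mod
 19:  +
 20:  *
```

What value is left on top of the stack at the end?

-9     → [-9]
9      → [-9, 9]
-9     → [-9, 9, -9]
6      → [-9, 9, -9, 6]
dup    → [-9, 9, -9, 6, 6]
*      → [-9, 9, -9, 36]
4      → [-9, 9, -9, 36, 4]
negate → [-9, 9, -9, 36, -4]
+      → [-9, 9, -9, 32]
*      → [-9, 9, -288]
9      → [-9, 9, -288, 9]
-      → [-9, 9, -297]
+      → [-9, -288]
8      → [-9, -288, 8]
-41    → [-9, -288, 8, -41]
+      → [-9, -288, -33]
-1     → [-9, -288, -33, -1]
mod    → [-9, -288, 0]
+      → [-9, -288]
*      → [2592]

2592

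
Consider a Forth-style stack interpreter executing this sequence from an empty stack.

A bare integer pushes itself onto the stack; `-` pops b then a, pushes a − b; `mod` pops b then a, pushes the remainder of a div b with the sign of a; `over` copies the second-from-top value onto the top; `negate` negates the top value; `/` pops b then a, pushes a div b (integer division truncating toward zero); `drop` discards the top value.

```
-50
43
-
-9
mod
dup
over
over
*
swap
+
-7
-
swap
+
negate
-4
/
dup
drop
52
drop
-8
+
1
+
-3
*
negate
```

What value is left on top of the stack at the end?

-50    → -50
43     → -50 43
-      → -93
-9     → -93 -9
mod    → -3
dup    → -3 -3
over   → -3 -3 -3
over   → -3 -3 -3 -3
*      → -3 -3 9
swap   → -3 9 -3
+      → -3 6
-7     → -3 6 -7
-      → -3 13
swap   → 13 -3
+      → 10
negate → -10
-4     → -10 -4
/      → 2
dup    → 2 2
drop   → 2
52     → 2 52
drop   → 2
-8     → 2 -8
+      → -6
1      → -6 1
+      → -5
-3     → -5 -3
*      → 15
negate → -15

-15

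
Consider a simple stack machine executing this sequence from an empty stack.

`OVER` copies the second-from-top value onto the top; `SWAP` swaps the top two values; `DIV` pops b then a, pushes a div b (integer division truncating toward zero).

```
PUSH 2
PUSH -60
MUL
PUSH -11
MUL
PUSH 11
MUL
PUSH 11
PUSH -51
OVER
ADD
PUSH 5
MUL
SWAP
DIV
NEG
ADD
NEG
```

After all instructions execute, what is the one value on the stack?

PUSH 2    [2]
PUSH -60  [2, -60]
MUL       [-120]
PUSH -11  [-120, -11]
MUL       [1320]
PUSH 11   [1320, 11]
MUL       [14520]
PUSH 11   [14520, 11]
PUSH -51  [14520, 11, -51]
OVER      [14520, 11, -51, 11]
ADD       [14520, 11, -40]
PUSH 5    [14520, 11, -40, 5]
MUL       [14520, 11, -200]
SWAP      [14520, -200, 11]
DIV       [14520, -18]
NEG       [14520, 18]
ADD       [14538]
NEG       [-14538]

-14538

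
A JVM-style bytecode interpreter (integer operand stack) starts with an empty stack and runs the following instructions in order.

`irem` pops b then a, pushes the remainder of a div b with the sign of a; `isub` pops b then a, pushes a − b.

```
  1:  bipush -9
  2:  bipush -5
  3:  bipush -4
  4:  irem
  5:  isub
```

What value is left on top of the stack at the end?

bipush -9 -> -9
bipush -5 -> -9 -5
bipush -4 -> -9 -5 -4
irem      -> -9 -1
isub      -> -8

-8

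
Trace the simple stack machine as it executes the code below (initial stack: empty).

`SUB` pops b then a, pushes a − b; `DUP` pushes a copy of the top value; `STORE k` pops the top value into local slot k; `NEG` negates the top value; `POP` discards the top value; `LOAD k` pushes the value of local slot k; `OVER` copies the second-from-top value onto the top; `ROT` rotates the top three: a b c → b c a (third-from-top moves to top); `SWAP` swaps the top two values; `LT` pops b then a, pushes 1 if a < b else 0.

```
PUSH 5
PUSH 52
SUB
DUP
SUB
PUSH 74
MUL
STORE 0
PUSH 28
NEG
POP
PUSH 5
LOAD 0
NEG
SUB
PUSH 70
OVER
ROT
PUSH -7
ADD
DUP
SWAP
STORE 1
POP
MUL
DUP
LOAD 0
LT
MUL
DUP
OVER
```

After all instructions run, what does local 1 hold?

PUSH 5  : 5
PUSH 52 : 5 52
SUB     : -47
DUP     : -47 -47
SUB     : 0
PUSH 74 : 0 74
MUL     : 0
STORE 0 : (empty)
PUSH 28 : 28
NEG     : -28
POP     : (empty)
PUSH 5  : 5
LOAD 0  : 5 0
NEG     : 5 0
SUB     : 5
PUSH 70 : 5 70
OVER    : 5 70 5
ROT     : 70 5 5
PUSH -7 : 70 5 5 -7
ADD     : 70 5 -2
DUP     : 70 5 -2 -2
SWAP    : 70 5 -2 -2
STORE 1 : 70 5 -2
POP     : 70 5
MUL     : 350
DUP     : 350 350
LOAD 0  : 350 350 0
LT      : 350 0
MUL     : 0
DUP     : 0 0
OVER    : 0 0 0

-2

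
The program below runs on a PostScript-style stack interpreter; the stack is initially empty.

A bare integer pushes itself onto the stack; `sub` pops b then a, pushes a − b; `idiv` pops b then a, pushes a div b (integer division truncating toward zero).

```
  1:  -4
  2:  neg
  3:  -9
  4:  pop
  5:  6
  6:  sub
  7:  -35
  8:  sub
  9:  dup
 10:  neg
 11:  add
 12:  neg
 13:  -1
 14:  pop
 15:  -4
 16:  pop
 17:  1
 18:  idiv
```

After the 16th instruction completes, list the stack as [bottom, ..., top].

-4  → -4
neg → 4
-9  → 4 -9
pop → 4
6   → 4 6
sub → -2
-35 → -2 -35
sub → 33
dup → 33 33
neg → 33 -33
add → 0
neg → 0
-1  → 0 -1
pop → 0
-4  → 0 -4
pop → 0

[0]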